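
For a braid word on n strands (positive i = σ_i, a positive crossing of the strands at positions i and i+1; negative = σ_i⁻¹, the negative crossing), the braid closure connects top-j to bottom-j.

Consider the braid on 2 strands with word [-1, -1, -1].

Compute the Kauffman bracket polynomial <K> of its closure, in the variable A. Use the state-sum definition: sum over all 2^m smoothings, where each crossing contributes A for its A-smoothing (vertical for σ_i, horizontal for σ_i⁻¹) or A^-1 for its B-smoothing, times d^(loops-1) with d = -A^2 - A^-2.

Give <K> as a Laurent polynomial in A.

A^7 - A^3 - A^-5

Derivation:
Braid: s1^-1 s1^-1 s1^-1 on 2 strands, 3 crossings.
Writhe w = (#positive) - (#negative) = 0 - 3 = -3.
State-sum expansion of <K>. There are 2^3 = 8 states.
For each crossing: s=0 is the vertical smoothing, s=1 horizontal. Crossing k contributes A^(sign_k * (1 - 2*s_k)); loop factor d = -A^2 - A^-2.
  state 000: A-exp=-3, loops=2, term = A^-3 * d^1
  state 001: A-exp=-1, loops=1, term = A^-1 * d^0
  state 010: A-exp=-1, loops=1, term = A^-1 * d^0
  state 011: A-exp=+1, loops=2, term = A^1 * d^1
  state 100: A-exp=-1, loops=1, term = A^-1 * d^0
  state 101: A-exp=+1, loops=2, term = A^1 * d^1
  state 110: A-exp=+1, loops=2, term = A^1 * d^1
  state 111: A-exp=+3, loops=3, term = A^3 * d^2
Collect the terms by A-exponent (count of states per loop number):
Powers of d = -A^2 - A^-2: d^2 = A^4 + 2 + A^-4.
  A^3 * (d^2) = A^7 + 2*A^3 + A^-1
  A^1 * (3*d) = -3*A^3 - 3*A^-1
  A^-1 * (3) = 3*A^-1
  A^-3 * (d) = -A^-1 - A^-5
Summing the groups: <K> = A^7 - A^3 - A^-5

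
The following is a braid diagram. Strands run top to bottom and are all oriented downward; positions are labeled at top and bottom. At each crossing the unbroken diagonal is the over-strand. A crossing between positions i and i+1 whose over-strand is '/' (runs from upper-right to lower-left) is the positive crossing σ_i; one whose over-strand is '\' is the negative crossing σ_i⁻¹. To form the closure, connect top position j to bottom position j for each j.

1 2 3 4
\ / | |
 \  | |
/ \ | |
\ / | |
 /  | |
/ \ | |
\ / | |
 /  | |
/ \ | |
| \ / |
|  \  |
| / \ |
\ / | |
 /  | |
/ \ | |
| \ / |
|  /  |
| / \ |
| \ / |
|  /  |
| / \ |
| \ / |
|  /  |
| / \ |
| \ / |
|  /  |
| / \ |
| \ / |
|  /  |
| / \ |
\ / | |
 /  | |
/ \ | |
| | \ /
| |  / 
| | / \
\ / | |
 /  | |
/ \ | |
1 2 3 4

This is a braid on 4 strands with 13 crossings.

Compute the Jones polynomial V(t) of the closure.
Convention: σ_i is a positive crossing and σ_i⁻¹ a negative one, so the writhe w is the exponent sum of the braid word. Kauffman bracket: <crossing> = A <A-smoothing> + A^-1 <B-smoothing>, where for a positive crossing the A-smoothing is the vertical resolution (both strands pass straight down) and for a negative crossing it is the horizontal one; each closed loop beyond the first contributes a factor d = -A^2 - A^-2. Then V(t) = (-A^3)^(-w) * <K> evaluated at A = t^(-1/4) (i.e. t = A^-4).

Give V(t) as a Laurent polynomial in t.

-t^12 + 2*t^11 - 4*t^10 + 5*t^9 - 5*t^8 + 5*t^7 - 4*t^6 + 3*t^5 - t^4 + t^3

Derivation:
Reading the diagram top to bottom ('/'-over between positions i,i+1 = s_i, '\'-over = s_i^-1): braid word = s1^-1 s1 s1 s2^-1 s1 s2 s2 s2 s2 s2 s1 s3 s1.
The presented braid s1^-1 s1 s1 s2^-1 s1 s2 s2 s2 s2 s2 s1 s3 s1 on 4 strands reduces by inverse Markov moves (closure unchanged at each step):
  Deconjugate: the word is γ·β·γ⁻¹ with γ = s1^-1 (prefix) and γ⁻¹ = s1 (suffix); strip both.
  Destabilize: the word has the form β·s3 where s3 occurs only as the final letter (β ∈ B_3); drop it and the last strand → 3 strands.
Reduced to β = s1 s1 s2^-1 s1 s2 s2 s2 s2 s2 s1 on 3 strands, 10 crossings.
Compute on β:
Braid: s1 s1 s2^-1 s1 s2 s2 s2 s2 s2 s1 on 3 strands, 10 crossings.
Writhe w = (#positive) - (#negative) = 9 - 1 = 8.
Enumerate smoothing states for the bracket polynomial. There are 2^10 = 1024 states.
Smooth each crossing (0=||, 1=⌣⌢); contribution A^(Σ sign_k(1-2s_k)) * d^(L-1).
Tabulate the states by total A-exponent and number of loops L (A-exp: L × count):
  A^10: L=2 ×1
  A^8: L=1 ×4, L=3 ×6
  A^6: L=2 ×35, L=4 ×10
  A^4: L=1 ×35, L=3 ×75, L=5 ×10
  A^2: L=2 ×115, L=4 ×90, L=6 ×5
  A^0: L=3 ×185, L=5 ×66, L=7 ×1
  A^-2: L=4 ×180, L=6 ×30
  A^-4: L=5 ×112, L=7 ×8
  A^-6: L=6 ×44, L=8 ×1
  A^-8: L=7 ×10
  A^-10: L=8 ×1
Each group contributes A^e * Σ count * d^(L-1):
Powers of d = -A^2 - A^-2: d^2 = A^4 + 2 + A^-4; d^3 = -A^6 - 3*A^2 - 3*A^-2 - A^-6; d^4 = A^8 + 4*A^4 + 6 + 4*A^-4 + A^-8; d^5 = -A^10 - 5*A^6 - 10*A^2 - 10*A^-2 - 5*A^-6 - A^-10; d^6 = A^12 + 6*A^8 + 15*A^4 + 20 + 15*A^-4 + 6*A^-8 + A^-12; d^7 = -A^14 - 7*A^10 - 21*A^6 - 35*A^2 - 35*A^-2 - 21*A^-6 - 7*A^-10 - A^-14.
  A^10 * (d) = -A^12 - A^8
  A^8 * (4 + 6*d^2) = 6*A^12 + 16*A^8 + 6*A^4
  A^6 * (35*d + 10*d^3) = -10*A^12 - 65*A^8 - 65*A^4 - 10
  A^4 * (35 + 75*d^2 + 10*d^4) = 10*A^12 + 115*A^8 + 245*A^4 + 115 + 10*A^-4
  A^2 * (115*d + 90*d^3 + 5*d^5) = -5*A^12 - 115*A^8 - 435*A^4 - 435 - 115*A^-4 - 5*A^-8
  A^0 * (185*d^2 + 66*d^4 + d^6) = A^12 + 72*A^8 + 464*A^4 + 786 + 464*A^-4 + 72*A^-8 + A^-12
  A^-2 * (180*d^3 + 30*d^5) = -30*A^8 - 330*A^4 - 840 - 840*A^-4 - 330*A^-8 - 30*A^-12
  A^-4 * (112*d^4 + 8*d^6) = 8*A^8 + 160*A^4 + 568 + 832*A^-4 + 568*A^-8 + 160*A^-12 + 8*A^-16
  A^-6 * (44*d^5 + d^7) = -A^8 - 51*A^4 - 241 - 475*A^-4 - 475*A^-8 - 241*A^-12 - 51*A^-16 - A^-20
  A^-8 * (10*d^6) = 10*A^4 + 60 + 150*A^-4 + 200*A^-8 + 150*A^-12 + 60*A^-16 + 10*A^-20
  A^-10 * (d^7) = -A^4 - 7 - 21*A^-4 - 35*A^-8 - 35*A^-12 - 21*A^-16 - 7*A^-20 - A^-24
Summing the groups: <K> = A^12 - A^8 + 3*A^4 - 4 + 5*A^-4 - 5*A^-8 + 5*A^-12 - 4*A^-16 + 2*A^-20 - A^-24
Normalise by the writhe: (-A^3)^(-w) = (-A^3)^(-8) = A^-24, so f(A) = A^-24 * <K> = A^-12 - A^-16 + 3*A^-20 - 4*A^-24 + 5*A^-28 - 5*A^-32 + 5*A^-36 - 4*A^-40 + 2*A^-44 - A^-48.
Substitute A = t^(-1/4), i.e. A^e → t^(-e/4): V(t) = -t^12 + 2*t^11 - 4*t^10 + 5*t^9 - 5*t^8 + 5*t^7 - 4*t^6 + 3*t^5 - t^4 + t^3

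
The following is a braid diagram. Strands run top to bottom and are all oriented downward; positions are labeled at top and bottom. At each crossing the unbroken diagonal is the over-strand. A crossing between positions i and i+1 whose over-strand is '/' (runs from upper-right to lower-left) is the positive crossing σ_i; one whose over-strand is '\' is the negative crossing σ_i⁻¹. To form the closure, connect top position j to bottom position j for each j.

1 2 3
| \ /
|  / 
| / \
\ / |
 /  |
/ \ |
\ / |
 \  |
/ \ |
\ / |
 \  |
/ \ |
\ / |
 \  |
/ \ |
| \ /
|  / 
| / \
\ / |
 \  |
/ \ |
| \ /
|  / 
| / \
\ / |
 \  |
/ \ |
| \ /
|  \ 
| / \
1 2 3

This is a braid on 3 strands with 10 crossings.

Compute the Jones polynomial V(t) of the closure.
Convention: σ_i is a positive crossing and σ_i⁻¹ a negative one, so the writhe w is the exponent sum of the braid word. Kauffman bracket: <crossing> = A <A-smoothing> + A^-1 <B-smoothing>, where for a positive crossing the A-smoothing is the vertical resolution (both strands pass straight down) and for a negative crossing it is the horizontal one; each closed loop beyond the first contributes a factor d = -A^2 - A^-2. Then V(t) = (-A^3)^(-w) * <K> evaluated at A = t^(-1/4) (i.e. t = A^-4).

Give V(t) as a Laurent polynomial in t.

Reading the diagram top to bottom ('/'-over between positions i,i+1 = s_i, '\'-over = s_i^-1): braid word = s2 s1 s1^-1 s1^-1 s1^-1 s2 s1^-1 s2 s1^-1 s2^-1.
The presented braid s2 s1 s1^-1 s1^-1 s1^-1 s2 s1^-1 s2 s1^-1 s2^-1 on 3 strands reduces by inverse Markov moves (closure unchanged at each step):
  Deconjugate: the word is γ·β·γ⁻¹ with γ = s2 s1 (prefix) and γ⁻¹ = s1^-1 s2^-1 (suffix); strip both.
Reduced to β = s1^-1 s1^-1 s1^-1 s2 s1^-1 s2 on 3 strands, 6 crossings.
Compute on β:
Braid: s1^-1 s1^-1 s1^-1 s2 s1^-1 s2 on 3 strands, 6 crossings.
Writhe w = (#positive) - (#negative) = 2 - 4 = -2.
Enumerate smoothing states for the bracket polynomial. There are 2^6 = 64 states.
For each crossing: s=0 is the vertical smoothing, s=1 horizontal. Crossing k contributes A^(sign_k * (1 - 2*s_k)); loop factor d = -A^2 - A^-2.
Tabulate the states by total A-exponent and number of loops L (A-exp: L × count):
  A^6: L=5 ×1
  A^4: L=4 ×6
  A^2: L=3 ×15
  A^0: L=2 ×19, L=4 ×1
  A^-2: L=1 ×11, L=3 ×4
  A^-4: L=2 ×6
  A^-6: L=3 ×1
Each group contributes A^e * Σ count * d^(L-1):
Powers of d = -A^2 - A^-2: d^2 = A^4 + 2 + A^-4; d^3 = -A^6 - 3*A^2 - 3*A^-2 - A^-6; d^4 = A^8 + 4*A^4 + 6 + 4*A^-4 + A^-8.
  A^6 * (d^4) = A^14 + 4*A^10 + 6*A^6 + 4*A^2 + A^-2
  A^4 * (6*d^3) = -6*A^10 - 18*A^6 - 18*A^2 - 6*A^-2
  A^2 * (15*d^2) = 15*A^6 + 30*A^2 + 15*A^-2
  A^0 * (19*d + d^3) = -A^6 - 22*A^2 - 22*A^-2 - A^-6
  A^-2 * (11 + 4*d^2) = 4*A^2 + 19*A^-2 + 4*A^-6
  A^-4 * (6*d) = -6*A^-2 - 6*A^-6
  A^-6 * (d^2) = A^-2 + 2*A^-6 + A^-10
Summing the groups: <K> = A^14 - 2*A^10 + 2*A^6 - 2*A^2 + 2*A^-2 - A^-6 + A^-10
Normalise by the writhe: (-A^3)^(-w) = (-A^3)^(2) = A^6, so f(A) = A^6 * <K> = A^20 - 2*A^16 + 2*A^12 - 2*A^8 + 2*A^4 - 1 + A^-4.
Substitute A = t^(-1/4), i.e. A^e → t^(-e/4): V(t) = t - 1 + 2*t^-1 - 2*t^-2 + 2*t^-3 - 2*t^-4 + t^-5

Answer: t - 1 + 2*t^-1 - 2*t^-2 + 2*t^-3 - 2*t^-4 + t^-5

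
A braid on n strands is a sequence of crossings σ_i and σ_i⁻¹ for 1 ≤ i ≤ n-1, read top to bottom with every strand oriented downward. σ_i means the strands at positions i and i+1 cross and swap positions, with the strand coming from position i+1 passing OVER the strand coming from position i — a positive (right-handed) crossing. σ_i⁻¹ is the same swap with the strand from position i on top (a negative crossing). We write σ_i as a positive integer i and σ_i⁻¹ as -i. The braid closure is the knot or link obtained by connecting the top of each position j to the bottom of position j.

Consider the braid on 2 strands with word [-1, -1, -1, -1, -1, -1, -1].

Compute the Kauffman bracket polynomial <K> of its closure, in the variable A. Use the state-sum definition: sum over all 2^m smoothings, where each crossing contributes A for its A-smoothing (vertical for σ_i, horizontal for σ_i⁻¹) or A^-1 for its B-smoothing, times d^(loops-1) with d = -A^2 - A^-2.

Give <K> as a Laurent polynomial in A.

A^19 - A^15 + A^11 - A^7 + A^3 - A^-1 - A^-9

Derivation:
Braid: s1^-1 s1^-1 s1^-1 s1^-1 s1^-1 s1^-1 s1^-1 on 2 strands, 7 crossings.
Writhe w = (#positive) - (#negative) = 0 - 7 = -7.
Computing the Kauffman bracket via state sum. There are 2^7 = 128 states.
Smooth each crossing (0=||, 1=⌣⌢); contribution A^(Σ sign_k(1-2s_k)) * d^(L-1).
Tabulate the states by total A-exponent and number of loops L (A-exp: L × count):
  A^7: L=7 ×1
  A^5: L=6 ×7
  A^3: L=5 ×21
  A^1: L=4 ×35
  A^-1: L=3 ×35
  A^-3: L=2 ×21
  A^-5: L=1 ×7
  A^-7: L=2 ×1
Each group contributes A^e * Σ count * d^(L-1):
Powers of d = -A^2 - A^-2: d^2 = A^4 + 2 + A^-4; d^3 = -A^6 - 3*A^2 - 3*A^-2 - A^-6; d^4 = A^8 + 4*A^4 + 6 + 4*A^-4 + A^-8; d^5 = -A^10 - 5*A^6 - 10*A^2 - 10*A^-2 - 5*A^-6 - A^-10; d^6 = A^12 + 6*A^8 + 15*A^4 + 20 + 15*A^-4 + 6*A^-8 + A^-12.
  A^7 * (d^6) = A^19 + 6*A^15 + 15*A^11 + 20*A^7 + 15*A^3 + 6*A^-1 + A^-5
  A^5 * (7*d^5) = -7*A^15 - 35*A^11 - 70*A^7 - 70*A^3 - 35*A^-1 - 7*A^-5
  A^3 * (21*d^4) = 21*A^11 + 84*A^7 + 126*A^3 + 84*A^-1 + 21*A^-5
  A^1 * (35*d^3) = -35*A^7 - 105*A^3 - 105*A^-1 - 35*A^-5
  A^-1 * (35*d^2) = 35*A^3 + 70*A^-1 + 35*A^-5
  A^-3 * (21*d) = -21*A^-1 - 21*A^-5
  A^-5 * (7) = 7*A^-5
  A^-7 * (d) = -A^-5 - A^-9
Summing the groups: <K> = A^19 - A^15 + A^11 - A^7 + A^3 - A^-1 - A^-9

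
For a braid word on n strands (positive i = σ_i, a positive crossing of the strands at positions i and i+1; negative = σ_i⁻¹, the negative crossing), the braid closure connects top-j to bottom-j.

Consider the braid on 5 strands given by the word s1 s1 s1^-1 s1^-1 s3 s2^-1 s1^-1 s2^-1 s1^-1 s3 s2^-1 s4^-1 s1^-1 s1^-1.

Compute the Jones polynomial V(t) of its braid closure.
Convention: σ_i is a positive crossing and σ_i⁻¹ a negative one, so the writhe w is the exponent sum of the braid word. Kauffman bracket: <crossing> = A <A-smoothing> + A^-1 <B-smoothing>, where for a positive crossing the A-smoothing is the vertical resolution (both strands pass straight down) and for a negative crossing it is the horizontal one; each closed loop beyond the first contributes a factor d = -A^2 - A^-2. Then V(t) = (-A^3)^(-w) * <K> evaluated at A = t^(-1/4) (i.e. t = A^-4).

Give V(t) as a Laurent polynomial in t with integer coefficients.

The presented braid s1 s1 s1^-1 s1^-1 s3 s2^-1 s1^-1 s2^-1 s1^-1 s3 s2^-1 s4^-1 s1^-1 s1^-1 on 5 strands reduces by inverse Markov moves (closure unchanged at each step):
  Deconjugate: the word is γ·β·γ⁻¹ with γ = s1 s1 (prefix) and γ⁻¹ = s1^-1 s1^-1 (suffix); strip both.
  Destabilize: the word has the form β·s4^-1 where s4^-1 occurs only as the final letter (β ∈ B_4); drop it and the last strand → 4 strands.
Reduced to β = s1^-1 s1^-1 s3 s2^-1 s1^-1 s2^-1 s1^-1 s3 s2^-1 on 4 strands, 9 crossings.
Compute on β:
Braid: s1^-1 s1^-1 s3 s2^-1 s1^-1 s2^-1 s1^-1 s3 s2^-1 on 4 strands, 9 crossings.
Writhe w = (#positive) - (#negative) = 2 - 7 = -5.
Computing the Kauffman bracket via state sum. There are 2^9 = 512 states.
Each crossing splits two ways (0=vertical, 1=horizontal). The state's weight is A^(#A-smoothings - #B-smoothings) * d^(loops - 1).
Tabulate the states by total A-exponent and number of loops L (A-exp: L × count):
  A^9: L=3 ×1
  A^7: L=2 ×4, L=4 ×5
  A^5: L=1 ×4, L=3 ×26, L=5 ×6
  A^3: L=2 ×43, L=4 ×40, L=6 ×1
  A^1: L=1 ×23, L=3 ×92, L=5 ×11
  A^-1: L=2 ×91, L=4 ×34, L=6 ×1
  A^-3: L=1 ×32, L=3 ×48, L=5 ×4
  A^-5: L=2 ×28, L=4 ×8
  A^-7: L=3 ×9
  A^-9: L=4 ×1
Each group contributes A^e * Σ count * d^(L-1):
Powers of d = -A^2 - A^-2: d^2 = A^4 + 2 + A^-4; d^3 = -A^6 - 3*A^2 - 3*A^-2 - A^-6; d^4 = A^8 + 4*A^4 + 6 + 4*A^-4 + A^-8; d^5 = -A^10 - 5*A^6 - 10*A^2 - 10*A^-2 - 5*A^-6 - A^-10.
  A^9 * (d^2) = A^13 + 2*A^9 + A^5
  A^7 * (4*d + 5*d^3) = -5*A^13 - 19*A^9 - 19*A^5 - 5*A
  A^5 * (4 + 26*d^2 + 6*d^4) = 6*A^13 + 50*A^9 + 92*A^5 + 50*A + 6*A^-3
  A^3 * (43*d + 40*d^3 + d^5) = -A^13 - 45*A^9 - 173*A^5 - 173*A - 45*A^-3 - A^-7
  A^1 * (23 + 92*d^2 + 11*d^4) = 11*A^9 + 136*A^5 + 273*A + 136*A^-3 + 11*A^-7
  A^-1 * (91*d + 34*d^3 + d^5) = -A^9 - 39*A^5 - 203*A - 203*A^-3 - 39*A^-7 - A^-11
  A^-3 * (32 + 48*d^2 + 4*d^4) = 4*A^5 + 64*A + 152*A^-3 + 64*A^-7 + 4*A^-11
  A^-5 * (28*d + 8*d^3) = -8*A - 52*A^-3 - 52*A^-7 - 8*A^-11
  A^-7 * (9*d^2) = 9*A^-3 + 18*A^-7 + 9*A^-11
  A^-9 * (d^3) = -A^-3 - 3*A^-7 - 3*A^-11 - A^-15
Summing the groups: <K> = A^13 - 2*A^9 + 2*A^5 - 2*A + 2*A^-3 - 2*A^-7 + A^-11 - A^-15
Normalise by the writhe: (-A^3)^(-w) = (-A^3)^(5) = -A^15, so f(A) = -A^15 * <K> = -A^28 + 2*A^24 - 2*A^20 + 2*A^16 - 2*A^12 + 2*A^8 - A^4 + 1.
Substitute A = t^(-1/4), i.e. A^e → t^(-e/4): V(t) = 1 - t^-1 + 2*t^-2 - 2*t^-3 + 2*t^-4 - 2*t^-5 + 2*t^-6 - t^-7

Answer: 1 - t^-1 + 2*t^-2 - 2*t^-3 + 2*t^-4 - 2*t^-5 + 2*t^-6 - t^-7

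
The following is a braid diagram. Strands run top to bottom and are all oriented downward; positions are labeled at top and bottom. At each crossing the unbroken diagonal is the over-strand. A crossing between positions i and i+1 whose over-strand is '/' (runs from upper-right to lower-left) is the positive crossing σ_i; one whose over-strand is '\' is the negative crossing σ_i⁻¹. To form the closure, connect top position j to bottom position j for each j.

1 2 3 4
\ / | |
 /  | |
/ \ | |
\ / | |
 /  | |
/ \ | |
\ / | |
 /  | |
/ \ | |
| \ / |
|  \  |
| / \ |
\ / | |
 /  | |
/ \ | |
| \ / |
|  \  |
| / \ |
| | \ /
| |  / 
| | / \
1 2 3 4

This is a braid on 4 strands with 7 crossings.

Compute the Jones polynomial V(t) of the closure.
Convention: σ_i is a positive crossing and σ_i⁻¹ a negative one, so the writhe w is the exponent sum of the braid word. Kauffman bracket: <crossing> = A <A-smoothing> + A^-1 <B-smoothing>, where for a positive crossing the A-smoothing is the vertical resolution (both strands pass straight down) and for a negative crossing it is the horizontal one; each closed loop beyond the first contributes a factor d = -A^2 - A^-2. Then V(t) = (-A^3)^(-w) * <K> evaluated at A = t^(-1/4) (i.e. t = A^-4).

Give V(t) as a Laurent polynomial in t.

t^5 - 2*t^4 + 2*t^3 - 2*t^2 + 2*t - 1 + t^-1

Derivation:
Reading the diagram top to bottom ('/'-over between positions i,i+1 = s_i, '\'-over = s_i^-1): braid word = s1 s1 s1 s2^-1 s1 s2^-1 s3.
The presented braid s1 s1 s1 s2^-1 s1 s2^-1 s3 on 4 strands reduces by inverse Markov moves (closure unchanged at each step):
  Destabilize: the word has the form β·s3 where s3 occurs only as the final letter (β ∈ B_3); drop it and the last strand → 3 strands.
Reduced to β = s1 s1 s1 s2^-1 s1 s2^-1 on 3 strands, 6 crossings.
Compute on β:
Braid: s1 s1 s1 s2^-1 s1 s2^-1 on 3 strands, 6 crossings.
Writhe w = (#positive) - (#negative) = 4 - 2 = 2.
State-sum expansion of <K>. There are 2^6 = 64 states.
Each crossing splits two ways (0=vertical, 1=horizontal). The state's weight is A^(#A-smoothings - #B-smoothings) * d^(loops - 1).
Tabulate the states by total A-exponent and number of loops L (A-exp: L × count):
  A^6: L=3 ×1
  A^4: L=2 ×6
  A^2: L=1 ×11, L=3 ×4
  A^0: L=2 ×19, L=4 ×1
  A^-2: L=3 ×15
  A^-4: L=4 ×6
  A^-6: L=5 ×1
Each group contributes A^e * Σ count * d^(L-1):
Powers of d = -A^2 - A^-2: d^2 = A^4 + 2 + A^-4; d^3 = -A^6 - 3*A^2 - 3*A^-2 - A^-6; d^4 = A^8 + 4*A^4 + 6 + 4*A^-4 + A^-8.
  A^6 * (d^2) = A^10 + 2*A^6 + A^2
  A^4 * (6*d) = -6*A^6 - 6*A^2
  A^2 * (11 + 4*d^2) = 4*A^6 + 19*A^2 + 4*A^-2
  A^0 * (19*d + d^3) = -A^6 - 22*A^2 - 22*A^-2 - A^-6
  A^-2 * (15*d^2) = 15*A^2 + 30*A^-2 + 15*A^-6
  A^-4 * (6*d^3) = -6*A^2 - 18*A^-2 - 18*A^-6 - 6*A^-10
  A^-6 * (d^4) = A^2 + 4*A^-2 + 6*A^-6 + 4*A^-10 + A^-14
Summing the groups: <K> = A^10 - A^6 + 2*A^2 - 2*A^-2 + 2*A^-6 - 2*A^-10 + A^-14
Normalise by the writhe: (-A^3)^(-w) = (-A^3)^(-2) = A^-6, so f(A) = A^-6 * <K> = A^4 - 1 + 2*A^-4 - 2*A^-8 + 2*A^-12 - 2*A^-16 + A^-20.
Substitute A = t^(-1/4), i.e. A^e → t^(-e/4): V(t) = t^5 - 2*t^4 + 2*t^3 - 2*t^2 + 2*t - 1 + t^-1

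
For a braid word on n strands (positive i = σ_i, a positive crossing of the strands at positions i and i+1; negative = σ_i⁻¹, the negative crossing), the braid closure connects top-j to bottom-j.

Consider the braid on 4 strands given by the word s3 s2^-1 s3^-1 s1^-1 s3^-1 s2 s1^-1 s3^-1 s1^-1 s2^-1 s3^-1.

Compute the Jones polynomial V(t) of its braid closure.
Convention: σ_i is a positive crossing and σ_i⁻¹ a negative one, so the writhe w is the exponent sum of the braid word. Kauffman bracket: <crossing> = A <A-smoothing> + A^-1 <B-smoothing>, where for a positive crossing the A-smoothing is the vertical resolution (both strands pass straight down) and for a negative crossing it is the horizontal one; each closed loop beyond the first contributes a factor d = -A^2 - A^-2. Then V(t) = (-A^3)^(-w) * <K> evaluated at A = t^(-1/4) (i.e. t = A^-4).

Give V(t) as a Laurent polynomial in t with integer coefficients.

The presented braid s3 s2^-1 s3^-1 s1^-1 s3^-1 s2 s1^-1 s3^-1 s1^-1 s2^-1 s3^-1 on 4 strands reduces by inverse Markov moves (closure unchanged at each step):
  Deconjugate: the word is γ·β·γ⁻¹ with γ = s3 (prefix) and γ⁻¹ = s3^-1 (suffix); strip both.
Reduced to β = s2^-1 s3^-1 s1^-1 s3^-1 s2 s1^-1 s3^-1 s1^-1 s2^-1 on 4 strands, 9 crossings.
Compute on β:
Braid: s2^-1 s3^-1 s1^-1 s3^-1 s2 s1^-1 s3^-1 s1^-1 s2^-1 on 4 strands, 9 crossings.
Writhe w = (#positive) - (#negative) = 1 - 8 = -7.
State-sum expansion of <K>. There are 2^9 = 512 states.
For each crossing: s=0 is the vertical smoothing, s=1 horizontal. Crossing k contributes A^(sign_k * (1 - 2*s_k)); loop factor d = -A^2 - A^-2.
Tabulate the states by total A-exponent and number of loops L (A-exp: L × count):
  A^9: L=6 ×1
  A^7: L=5 ×9
  A^5: L=4 ×35, L=6 ×1
  A^3: L=3 ×74, L=5 ×10
  A^1: L=2 ×85, L=4 ×41
  A^-1: L=1 ×42, L=3 ×80, L=5 ×4
  A^-3: L=2 ×65, L=4 ×19
  A^-5: L=1 ×9, L=3 ×26, L=5 ×1
  A^-7: L=2 ×6, L=4 ×3
  A^-9: L=3 ×1
Each group contributes A^e * Σ count * d^(L-1):
Powers of d = -A^2 - A^-2: d^2 = A^4 + 2 + A^-4; d^3 = -A^6 - 3*A^2 - 3*A^-2 - A^-6; d^4 = A^8 + 4*A^4 + 6 + 4*A^-4 + A^-8; d^5 = -A^10 - 5*A^6 - 10*A^2 - 10*A^-2 - 5*A^-6 - A^-10.
  A^9 * (d^5) = -A^19 - 5*A^15 - 10*A^11 - 10*A^7 - 5*A^3 - A^-1
  A^7 * (9*d^4) = 9*A^15 + 36*A^11 + 54*A^7 + 36*A^3 + 9*A^-1
  A^5 * (35*d^3 + d^5) = -A^15 - 40*A^11 - 115*A^7 - 115*A^3 - 40*A^-1 - A^-5
  A^3 * (74*d^2 + 10*d^4) = 10*A^11 + 114*A^7 + 208*A^3 + 114*A^-1 + 10*A^-5
  A^1 * (85*d + 41*d^3) = -41*A^7 - 208*A^3 - 208*A^-1 - 41*A^-5
  A^-1 * (42 + 80*d^2 + 4*d^4) = 4*A^7 + 96*A^3 + 226*A^-1 + 96*A^-5 + 4*A^-9
  A^-3 * (65*d + 19*d^3) = -19*A^3 - 122*A^-1 - 122*A^-5 - 19*A^-9
  A^-5 * (9 + 26*d^2 + d^4) = A^3 + 30*A^-1 + 67*A^-5 + 30*A^-9 + A^-13
  A^-7 * (6*d + 3*d^3) = -3*A^-1 - 15*A^-5 - 15*A^-9 - 3*A^-13
  A^-9 * (d^2) = A^-5 + 2*A^-9 + A^-13
Summing the groups: <K> = -A^19 + 3*A^15 - 4*A^11 + 6*A^7 - 6*A^3 + 5*A^-1 - 5*A^-5 + 2*A^-9 - A^-13
Normalise by the writhe: (-A^3)^(-w) = (-A^3)^(7) = -A^21, so f(A) = -A^21 * <K> = A^40 - 3*A^36 + 4*A^32 - 6*A^28 + 6*A^24 - 5*A^20 + 5*A^16 - 2*A^12 + A^8.
Substitute A = t^(-1/4), i.e. A^e → t^(-e/4): V(t) = t^-2 - 2*t^-3 + 5*t^-4 - 5*t^-5 + 6*t^-6 - 6*t^-7 + 4*t^-8 - 3*t^-9 + t^-10

Answer: t^-2 - 2*t^-3 + 5*t^-4 - 5*t^-5 + 6*t^-6 - 6*t^-7 + 4*t^-8 - 3*t^-9 + t^-10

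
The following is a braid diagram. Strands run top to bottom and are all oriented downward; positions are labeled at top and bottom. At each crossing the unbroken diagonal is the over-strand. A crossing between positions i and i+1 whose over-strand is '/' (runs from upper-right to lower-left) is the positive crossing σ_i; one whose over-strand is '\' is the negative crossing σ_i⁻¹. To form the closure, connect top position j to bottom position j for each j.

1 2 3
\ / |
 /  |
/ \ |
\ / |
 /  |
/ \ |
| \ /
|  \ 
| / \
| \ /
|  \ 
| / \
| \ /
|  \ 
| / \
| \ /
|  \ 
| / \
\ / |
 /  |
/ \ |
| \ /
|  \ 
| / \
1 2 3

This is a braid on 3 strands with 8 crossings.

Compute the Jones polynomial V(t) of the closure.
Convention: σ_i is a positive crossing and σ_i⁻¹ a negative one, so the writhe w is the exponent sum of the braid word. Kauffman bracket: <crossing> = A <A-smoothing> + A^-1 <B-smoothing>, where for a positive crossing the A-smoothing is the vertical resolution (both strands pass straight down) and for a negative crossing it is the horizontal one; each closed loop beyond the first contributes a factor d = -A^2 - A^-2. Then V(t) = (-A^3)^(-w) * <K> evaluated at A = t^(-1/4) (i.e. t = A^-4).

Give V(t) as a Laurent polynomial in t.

Reading the diagram top to bottom ('/'-over between positions i,i+1 = s_i, '\'-over = s_i^-1): braid word = s1 s1 s2^-1 s2^-1 s2^-1 s2^-1 s1 s2^-1.
Braid: s1 s1 s2^-1 s2^-1 s2^-1 s2^-1 s1 s2^-1 on 3 strands, 8 crossings.
Writhe w = (#positive) - (#negative) = 3 - 5 = -2.
State-sum expansion of <K>. There are 2^8 = 256 states.
Smooth each crossing (0=||, 1=⌣⌢); contribution A^(Σ sign_k(1-2s_k)) * d^(L-1).
Tabulate the states by total A-exponent and number of loops L (A-exp: L × count):
  A^8: L=6 ×1
  A^6: L=5 ×8
  A^4: L=4 ×27, L=6 ×1
  A^2: L=3 ×48, L=5 ×8
  A^0: L=2 ×47, L=4 ×22, L=6 ×1
  A^-2: L=1 ×23, L=3 ×29, L=5 ×4
  A^-4: L=2 ×22, L=4 ×6
  A^-6: L=3 ×8
  A^-8: L=4 ×1
Each group contributes A^e * Σ count * d^(L-1):
Powers of d = -A^2 - A^-2: d^2 = A^4 + 2 + A^-4; d^3 = -A^6 - 3*A^2 - 3*A^-2 - A^-6; d^4 = A^8 + 4*A^4 + 6 + 4*A^-4 + A^-8; d^5 = -A^10 - 5*A^6 - 10*A^2 - 10*A^-2 - 5*A^-6 - A^-10.
  A^8 * (d^5) = -A^18 - 5*A^14 - 10*A^10 - 10*A^6 - 5*A^2 - A^-2
  A^6 * (8*d^4) = 8*A^14 + 32*A^10 + 48*A^6 + 32*A^2 + 8*A^-2
  A^4 * (27*d^3 + d^5) = -A^14 - 32*A^10 - 91*A^6 - 91*A^2 - 32*A^-2 - A^-6
  A^2 * (48*d^2 + 8*d^4) = 8*A^10 + 80*A^6 + 144*A^2 + 80*A^-2 + 8*A^-6
  A^0 * (47*d + 22*d^3 + d^5) = -A^10 - 27*A^6 - 123*A^2 - 123*A^-2 - 27*A^-6 - A^-10
  A^-2 * (23 + 29*d^2 + 4*d^4) = 4*A^6 + 45*A^2 + 105*A^-2 + 45*A^-6 + 4*A^-10
  A^-4 * (22*d + 6*d^3) = -6*A^2 - 40*A^-2 - 40*A^-6 - 6*A^-10
  A^-6 * (8*d^2) = 8*A^-2 + 16*A^-6 + 8*A^-10
  A^-8 * (d^3) = -A^-2 - 3*A^-6 - 3*A^-10 - A^-14
Summing the groups: <K> = -A^18 + 2*A^14 - 3*A^10 + 4*A^6 - 4*A^2 + 4*A^-2 - 2*A^-6 + 2*A^-10 - A^-14
Normalise by the writhe: (-A^3)^(-w) = (-A^3)^(2) = A^6, so f(A) = A^6 * <K> = -A^24 + 2*A^20 - 3*A^16 + 4*A^12 - 4*A^8 + 4*A^4 - 2 + 2*A^-4 - A^-8.
Substitute A = t^(-1/4), i.e. A^e → t^(-e/4): V(t) = -t^2 + 2*t - 2 + 4*t^-1 - 4*t^-2 + 4*t^-3 - 3*t^-4 + 2*t^-5 - t^-6

Answer: -t^2 + 2*t - 2 + 4*t^-1 - 4*t^-2 + 4*t^-3 - 3*t^-4 + 2*t^-5 - t^-6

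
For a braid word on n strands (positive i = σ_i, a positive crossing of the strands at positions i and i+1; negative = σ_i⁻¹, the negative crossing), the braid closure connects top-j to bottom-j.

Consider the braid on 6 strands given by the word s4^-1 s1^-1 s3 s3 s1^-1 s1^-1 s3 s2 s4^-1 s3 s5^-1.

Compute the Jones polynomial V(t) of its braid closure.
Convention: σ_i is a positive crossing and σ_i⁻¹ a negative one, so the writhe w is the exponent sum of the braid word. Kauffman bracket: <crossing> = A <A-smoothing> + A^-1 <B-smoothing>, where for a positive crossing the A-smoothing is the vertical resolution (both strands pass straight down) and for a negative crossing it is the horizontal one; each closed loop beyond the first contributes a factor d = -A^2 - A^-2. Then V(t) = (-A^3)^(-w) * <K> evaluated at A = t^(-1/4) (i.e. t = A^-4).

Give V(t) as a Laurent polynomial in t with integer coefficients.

t^4 - 2*t^3 + 3*t^2 - 5*t + 6 - 5*t^-1 + 5*t^-2 - 3*t^-3 + 2*t^-4 - t^-5

Derivation:
The presented braid s4^-1 s1^-1 s3 s3 s1^-1 s1^-1 s3 s2 s4^-1 s3 s5^-1 on 6 strands reduces by inverse Markov moves (closure unchanged at each step):
  Destabilize: the word has the form β·s5^-1 where s5^-1 occurs only as the final letter (β ∈ B_5); drop it and the last strand → 5 strands.
Reduced to β = s4^-1 s1^-1 s3 s3 s1^-1 s1^-1 s3 s2 s4^-1 s3 on 5 strands, 10 crossings.
Compute on β:
Braid: s4^-1 s1^-1 s3 s3 s1^-1 s1^-1 s3 s2 s4^-1 s3 on 5 strands, 10 crossings.
Writhe w = (#positive) - (#negative) = 5 - 5 = 0.
Enumerate smoothing states for the bracket polynomial. There are 2^10 = 1024 states.
For each crossing: s=0 is the vertical smoothing, s=1 horizontal. Crossing k contributes A^(sign_k * (1 - 2*s_k)); loop factor d = -A^2 - A^-2.
Tabulate the states by total A-exponent and number of loops L (A-exp: L × count):
  A^10: L=6 ×1
  A^8: L=5 ×10
  A^6: L=4 ×41, L=6 ×4
  A^4: L=3 ×83, L=5 ×36, L=7 ×1
  A^2: L=2 ×84, L=4 ×107, L=6 ×19
  A^0: L=1 ×33, L=3 ×143, L=5 ×70, L=7 ×6
  A^-2: L=2 ×68, L=4 ×116, L=6 ×25, L=8 ×1
  A^-4: L=3 ×64, L=5 ×52, L=7 ×4
  A^-6: L=4 ×33, L=6 ×12
  A^-8: L=5 ×9, L=7 ×1
  A^-10: L=6 ×1
Each group contributes A^e * Σ count * d^(L-1):
Powers of d = -A^2 - A^-2: d^2 = A^4 + 2 + A^-4; d^3 = -A^6 - 3*A^2 - 3*A^-2 - A^-6; d^4 = A^8 + 4*A^4 + 6 + 4*A^-4 + A^-8; d^5 = -A^10 - 5*A^6 - 10*A^2 - 10*A^-2 - 5*A^-6 - A^-10; d^6 = A^12 + 6*A^8 + 15*A^4 + 20 + 15*A^-4 + 6*A^-8 + A^-12; d^7 = -A^14 - 7*A^10 - 21*A^6 - 35*A^2 - 35*A^-2 - 21*A^-6 - 7*A^-10 - A^-14.
  A^10 * (d^5) = -A^20 - 5*A^16 - 10*A^12 - 10*A^8 - 5*A^4 - 1
  A^8 * (10*d^4) = 10*A^16 + 40*A^12 + 60*A^8 + 40*A^4 + 10
  A^6 * (41*d^3 + 4*d^5) = -4*A^16 - 61*A^12 - 163*A^8 - 163*A^4 - 61 - 4*A^-4
  A^4 * (83*d^2 + 36*d^4 + d^6) = A^16 + 42*A^12 + 242*A^8 + 402*A^4 + 242 + 42*A^-4 + A^-8
  A^2 * (84*d + 107*d^3 + 19*d^5) = -19*A^12 - 202*A^8 - 595*A^4 - 595 - 202*A^-4 - 19*A^-8
  A^0 * (33 + 143*d^2 + 70*d^4 + 6*d^6) = 6*A^12 + 106*A^8 + 513*A^4 + 859 + 513*A^-4 + 106*A^-8 + 6*A^-12
  A^-2 * (68*d + 116*d^3 + 25*d^5 + d^7) = -A^12 - 32*A^8 - 262*A^4 - 701 - 701*A^-4 - 262*A^-8 - 32*A^-12 - A^-16
  A^-4 * (64*d^2 + 52*d^4 + 4*d^6) = 4*A^8 + 76*A^4 + 332 + 520*A^-4 + 332*A^-8 + 76*A^-12 + 4*A^-16
  A^-6 * (33*d^3 + 12*d^5) = -12*A^4 - 93 - 219*A^-4 - 219*A^-8 - 93*A^-12 - 12*A^-16
  A^-8 * (9*d^4 + d^6) = A^4 + 15 + 51*A^-4 + 74*A^-8 + 51*A^-12 + 15*A^-16 + A^-20
  A^-10 * (d^5) = -1 - 5*A^-4 - 10*A^-8 - 10*A^-12 - 5*A^-16 - A^-20
Summing the groups: <K> = -A^20 + 2*A^16 - 3*A^12 + 5*A^8 - 5*A^4 + 6 - 5*A^-4 + 3*A^-8 - 2*A^-12 + A^-16
Normalise by the writhe: (-A^3)^(-w) = (-A^3)^(0) = 1, so f(A) = 1 * <K> = -A^20 + 2*A^16 - 3*A^12 + 5*A^8 - 5*A^4 + 6 - 5*A^-4 + 3*A^-8 - 2*A^-12 + A^-16.
Substitute A = t^(-1/4), i.e. A^e → t^(-e/4): V(t) = t^4 - 2*t^3 + 3*t^2 - 5*t + 6 - 5*t^-1 + 5*t^-2 - 3*t^-3 + 2*t^-4 - t^-5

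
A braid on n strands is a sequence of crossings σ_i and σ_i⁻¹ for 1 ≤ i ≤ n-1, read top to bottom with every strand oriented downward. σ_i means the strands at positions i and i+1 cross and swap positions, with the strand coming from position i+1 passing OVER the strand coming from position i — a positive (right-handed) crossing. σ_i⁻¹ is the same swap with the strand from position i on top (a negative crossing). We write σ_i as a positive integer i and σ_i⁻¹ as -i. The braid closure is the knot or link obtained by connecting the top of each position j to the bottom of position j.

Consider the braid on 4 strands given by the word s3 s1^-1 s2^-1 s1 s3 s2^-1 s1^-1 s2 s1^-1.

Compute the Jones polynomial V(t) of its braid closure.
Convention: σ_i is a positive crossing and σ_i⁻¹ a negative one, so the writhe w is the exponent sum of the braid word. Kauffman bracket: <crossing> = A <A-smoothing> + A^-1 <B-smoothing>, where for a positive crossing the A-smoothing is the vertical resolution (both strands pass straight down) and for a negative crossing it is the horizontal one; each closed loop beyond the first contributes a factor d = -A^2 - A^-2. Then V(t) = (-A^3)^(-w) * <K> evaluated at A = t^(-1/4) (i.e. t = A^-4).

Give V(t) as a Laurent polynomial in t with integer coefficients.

Braid: s3 s1^-1 s2^-1 s1 s3 s2^-1 s1^-1 s2 s1^-1 on 4 strands, 9 crossings.
Writhe w = (#positive) - (#negative) = 4 - 5 = -1.
State-sum expansion of <K>. There are 2^9 = 512 states.
For each crossing: s=0 is the vertical smoothing, s=1 horizontal. Crossing k contributes A^(sign_k * (1 - 2*s_k)); loop factor d = -A^2 - A^-2.
Tabulate the states by total A-exponent and number of loops L (A-exp: L × count):
  A^9: L=5 ×1
  A^7: L=4 ×9
  A^5: L=3 ×32, L=5 ×4
  A^3: L=2 ×53, L=4 ×30, L=6 ×1
  A^1: L=1 ×35, L=3 ×80, L=5 ×11
  A^-1: L=2 ×86, L=4 ×39, L=6 ×1
  A^-3: L=1 ×21, L=3 ×58, L=5 ×5
  A^-5: L=2 ×26, L=4 ×10
  A^-7: L=1 ×3, L=3 ×6
  A^-9: L=2 ×1
Each group contributes A^e * Σ count * d^(L-1):
Powers of d = -A^2 - A^-2: d^2 = A^4 + 2 + A^-4; d^3 = -A^6 - 3*A^2 - 3*A^-2 - A^-6; d^4 = A^8 + 4*A^4 + 6 + 4*A^-4 + A^-8; d^5 = -A^10 - 5*A^6 - 10*A^2 - 10*A^-2 - 5*A^-6 - A^-10.
  A^9 * (d^4) = A^17 + 4*A^13 + 6*A^9 + 4*A^5 + A
  A^7 * (9*d^3) = -9*A^13 - 27*A^9 - 27*A^5 - 9*A
  A^5 * (32*d^2 + 4*d^4) = 4*A^13 + 48*A^9 + 88*A^5 + 48*A + 4*A^-3
  A^3 * (53*d + 30*d^3 + d^5) = -A^13 - 35*A^9 - 153*A^5 - 153*A - 35*A^-3 - A^-7
  A^1 * (35 + 80*d^2 + 11*d^4) = 11*A^9 + 124*A^5 + 261*A + 124*A^-3 + 11*A^-7
  A^-1 * (86*d + 39*d^3 + d^5) = -A^9 - 44*A^5 - 213*A - 213*A^-3 - 44*A^-7 - A^-11
  A^-3 * (21 + 58*d^2 + 5*d^4) = 5*A^5 + 78*A + 167*A^-3 + 78*A^-7 + 5*A^-11
  A^-5 * (26*d + 10*d^3) = -10*A - 56*A^-3 - 56*A^-7 - 10*A^-11
  A^-7 * (3 + 6*d^2) = 6*A^-3 + 15*A^-7 + 6*A^-11
  A^-9 * (d) = -A^-7 - A^-11
Summing the groups: <K> = A^17 - 2*A^13 + 2*A^9 - 3*A^5 + 3*A - 3*A^-3 + 2*A^-7 - A^-11
Normalise by the writhe: (-A^3)^(-w) = (-A^3)^(1) = -A^3, so f(A) = -A^3 * <K> = -A^20 + 2*A^16 - 2*A^12 + 3*A^8 - 3*A^4 + 3 - 2*A^-4 + A^-8.
Substitute A = t^(-1/4), i.e. A^e → t^(-e/4): V(t) = t^2 - 2*t + 3 - 3*t^-1 + 3*t^-2 - 2*t^-3 + 2*t^-4 - t^-5

Answer: t^2 - 2*t + 3 - 3*t^-1 + 3*t^-2 - 2*t^-3 + 2*t^-4 - t^-5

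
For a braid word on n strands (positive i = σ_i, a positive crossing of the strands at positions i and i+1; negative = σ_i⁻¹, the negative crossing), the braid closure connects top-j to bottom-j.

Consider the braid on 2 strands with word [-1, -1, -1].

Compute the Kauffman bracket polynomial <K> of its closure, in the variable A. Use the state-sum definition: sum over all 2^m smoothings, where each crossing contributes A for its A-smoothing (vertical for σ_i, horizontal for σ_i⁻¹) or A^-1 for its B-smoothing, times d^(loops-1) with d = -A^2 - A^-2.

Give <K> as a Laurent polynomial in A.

A^7 - A^3 - A^-5

Derivation:
Braid: s1^-1 s1^-1 s1^-1 on 2 strands, 3 crossings.
Writhe w = (#positive) - (#negative) = 0 - 3 = -3.
Enumerate smoothing states for the bracket polynomial. There are 2^3 = 8 states.
Smooth each crossing (0=||, 1=⌣⌢); contribution A^(Σ sign_k(1-2s_k)) * d^(L-1).
  state 000: A-exp=-3, loops=2, term = A^-3 * d^1
  state 001: A-exp=-1, loops=1, term = A^-1 * d^0
  state 010: A-exp=-1, loops=1, term = A^-1 * d^0
  state 011: A-exp=+1, loops=2, term = A^1 * d^1
  state 100: A-exp=-1, loops=1, term = A^-1 * d^0
  state 101: A-exp=+1, loops=2, term = A^1 * d^1
  state 110: A-exp=+1, loops=2, term = A^1 * d^1
  state 111: A-exp=+3, loops=3, term = A^3 * d^2
Collect the terms by A-exponent (count of states per loop number):
Powers of d = -A^2 - A^-2: d^2 = A^4 + 2 + A^-4.
  A^3 * (d^2) = A^7 + 2*A^3 + A^-1
  A^1 * (3*d) = -3*A^3 - 3*A^-1
  A^-1 * (3) = 3*A^-1
  A^-3 * (d) = -A^-1 - A^-5
Summing the groups: <K> = A^7 - A^3 - A^-5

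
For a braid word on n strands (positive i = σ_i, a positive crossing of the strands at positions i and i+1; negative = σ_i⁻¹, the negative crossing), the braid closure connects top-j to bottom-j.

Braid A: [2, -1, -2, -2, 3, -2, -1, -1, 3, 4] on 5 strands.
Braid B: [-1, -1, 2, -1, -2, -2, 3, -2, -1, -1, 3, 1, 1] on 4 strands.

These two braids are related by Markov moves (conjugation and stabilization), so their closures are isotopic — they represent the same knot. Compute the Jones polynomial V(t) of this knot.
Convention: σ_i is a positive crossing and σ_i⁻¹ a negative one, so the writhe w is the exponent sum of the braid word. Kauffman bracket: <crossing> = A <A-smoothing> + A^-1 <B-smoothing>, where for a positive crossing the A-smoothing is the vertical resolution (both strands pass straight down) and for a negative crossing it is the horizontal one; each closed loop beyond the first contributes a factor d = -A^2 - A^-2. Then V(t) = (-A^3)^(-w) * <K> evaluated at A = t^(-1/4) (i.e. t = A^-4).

Markov-equivalent braids have isotopic closures, hence identical knot invariants. Strip the Markov moves from each word to reach a common short braid β, then compute V(t) once on β.
Braid A: s2 s1^-1 s2^-1 s2^-1 s3 s2^-1 s1^-1 s1^-1 s3 s4 on 5 strands reduces by inverse Markov moves (closure unchanged at each step):
  Destabilize: the word has the form β·s4 where s4 occurs only as the final letter (β ∈ B_4); drop it and the last strand → 4 strands.
Reduced to β = s2 s1^-1 s2^-1 s2^-1 s3 s2^-1 s1^-1 s1^-1 s3 on 4 strands, 9 crossings.
Braid B: s1^-1 s1^-1 s2 s1^-1 s2^-1 s2^-1 s3 s2^-1 s1^-1 s1^-1 s3 s1 s1 on 4 strands reduces by inverse Markov moves (closure unchanged at each step):
  Deconjugate: the word is γ·β·γ⁻¹ with γ = s1^-1 s1^-1 (prefix) and γ⁻¹ = s1 s1 (suffix); strip both.
Reduced to β = s2 s1^-1 s2^-1 s2^-1 s3 s2^-1 s1^-1 s1^-1 s3 on 4 strands, 9 crossings.
Both give the same β = s2 s1^-1 s2^-1 s2^-1 s3 s2^-1 s1^-1 s1^-1 s3 on 4 strands, so one state sum suffices:
Braid: s2 s1^-1 s2^-1 s2^-1 s3 s2^-1 s1^-1 s1^-1 s3 on 4 strands, 9 crossings.
Writhe w = (#positive) - (#negative) = 3 - 6 = -3.
State-sum expansion of <K>. There are 2^9 = 512 states.
For each crossing: s=0 is the vertical smoothing, s=1 horizontal. Crossing k contributes A^(sign_k * (1 - 2*s_k)); loop factor d = -A^2 - A^-2.
Tabulate the states by total A-exponent and number of loops L (A-exp: L × count):
  A^9: L=6 ×1
  A^7: L=5 ×9
  A^5: L=4 ×35, L=6 ×1
  A^3: L=3 ×73, L=5 ×11
  A^1: L=2 ×82, L=4 ×43, L=6 ×1
  A^-1: L=1 ×40, L=3 ×79, L=5 ×7
  A^-3: L=2 ×63, L=4 ×21
  A^-5: L=1 ×9, L=3 ×26, L=5 ×1
  A^-7: L=2 ×6, L=4 ×3
  A^-9: L=3 ×1
Each group contributes A^e * Σ count * d^(L-1):
Powers of d = -A^2 - A^-2: d^2 = A^4 + 2 + A^-4; d^3 = -A^6 - 3*A^2 - 3*A^-2 - A^-6; d^4 = A^8 + 4*A^4 + 6 + 4*A^-4 + A^-8; d^5 = -A^10 - 5*A^6 - 10*A^2 - 10*A^-2 - 5*A^-6 - A^-10.
  A^9 * (d^5) = -A^19 - 5*A^15 - 10*A^11 - 10*A^7 - 5*A^3 - A^-1
  A^7 * (9*d^4) = 9*A^15 + 36*A^11 + 54*A^7 + 36*A^3 + 9*A^-1
  A^5 * (35*d^3 + d^5) = -A^15 - 40*A^11 - 115*A^7 - 115*A^3 - 40*A^-1 - A^-5
  A^3 * (73*d^2 + 11*d^4) = 11*A^11 + 117*A^7 + 212*A^3 + 117*A^-1 + 11*A^-5
  A^1 * (82*d + 43*d^3 + d^5) = -A^11 - 48*A^7 - 221*A^3 - 221*A^-1 - 48*A^-5 - A^-9
  A^-1 * (40 + 79*d^2 + 7*d^4) = 7*A^7 + 107*A^3 + 240*A^-1 + 107*A^-5 + 7*A^-9
  A^-3 * (63*d + 21*d^3) = -21*A^3 - 126*A^-1 - 126*A^-5 - 21*A^-9
  A^-5 * (9 + 26*d^2 + d^4) = A^3 + 30*A^-1 + 67*A^-5 + 30*A^-9 + A^-13
  A^-7 * (6*d + 3*d^3) = -3*A^-1 - 15*A^-5 - 15*A^-9 - 3*A^-13
  A^-9 * (d^2) = A^-5 + 2*A^-9 + A^-13
Summing the groups: <K> = -A^19 + 3*A^15 - 4*A^11 + 5*A^7 - 6*A^3 + 5*A^-1 - 4*A^-5 + 2*A^-9 - A^-13
Normalise by the writhe: (-A^3)^(-w) = (-A^3)^(3) = -A^9, so f(A) = -A^9 * <K> = A^28 - 3*A^24 + 4*A^20 - 5*A^16 + 6*A^12 - 5*A^8 + 4*A^4 - 2 + A^-4.
Substitute A = t^(-1/4), i.e. A^e → t^(-e/4): V(t) = t - 2 + 4*t^-1 - 5*t^-2 + 6*t^-3 - 5*t^-4 + 4*t^-5 - 3*t^-6 + t^-7

Answer: t - 2 + 4*t^-1 - 5*t^-2 + 6*t^-3 - 5*t^-4 + 4*t^-5 - 3*t^-6 + t^-7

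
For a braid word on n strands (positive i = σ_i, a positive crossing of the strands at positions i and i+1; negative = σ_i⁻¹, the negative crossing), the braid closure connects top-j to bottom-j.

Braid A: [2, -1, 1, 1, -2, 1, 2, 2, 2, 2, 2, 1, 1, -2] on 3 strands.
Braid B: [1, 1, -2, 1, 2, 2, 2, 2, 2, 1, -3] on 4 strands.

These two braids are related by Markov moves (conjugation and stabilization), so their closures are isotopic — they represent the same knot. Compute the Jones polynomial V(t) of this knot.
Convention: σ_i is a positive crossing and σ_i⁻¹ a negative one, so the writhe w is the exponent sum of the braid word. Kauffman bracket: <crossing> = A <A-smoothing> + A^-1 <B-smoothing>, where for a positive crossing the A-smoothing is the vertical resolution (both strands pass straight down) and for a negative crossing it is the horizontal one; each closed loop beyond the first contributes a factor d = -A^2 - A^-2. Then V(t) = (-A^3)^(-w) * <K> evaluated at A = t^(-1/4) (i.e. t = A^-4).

-t^12 + 2*t^11 - 4*t^10 + 5*t^9 - 5*t^8 + 5*t^7 - 4*t^6 + 3*t^5 - t^4 + t^3

Derivation:
Markov-equivalent braids have isotopic closures, hence identical knot invariants. Strip the Markov moves from each word to reach a common short braid β, then compute V(t) once on β.
Braid A: s2 s1^-1 s1 s1 s2^-1 s1 s2 s2 s2 s2 s2 s1 s1 s2^-1 on 3 strands reduces by inverse Markov moves (closure unchanged at each step):
  Deconjugate: the word is γ·β·γ⁻¹ with γ = s2 s1^-1 (prefix) and γ⁻¹ = s1 s2^-1 (suffix); strip both.
Reduced to β = s1 s1 s2^-1 s1 s2 s2 s2 s2 s2 s1 on 3 strands, 10 crossings.
Braid B: s1 s1 s2^-1 s1 s2 s2 s2 s2 s2 s1 s3^-1 on 4 strands reduces by inverse Markov moves (closure unchanged at each step):
  Destabilize: the word has the form β·s3^-1 where s3^-1 occurs only as the final letter (β ∈ B_3); drop it and the last strand → 3 strands.
Reduced to β = s1 s1 s2^-1 s1 s2 s2 s2 s2 s2 s1 on 3 strands, 10 crossings.
Both give the same β = s1 s1 s2^-1 s1 s2 s2 s2 s2 s2 s1 on 3 strands, so one state sum suffices:
Braid: s1 s1 s2^-1 s1 s2 s2 s2 s2 s2 s1 on 3 strands, 10 crossings.
Writhe w = (#positive) - (#negative) = 9 - 1 = 8.
Enumerate smoothing states for the bracket polynomial. There are 2^10 = 1024 states.
For each crossing: s=0 is the vertical smoothing, s=1 horizontal. Crossing k contributes A^(sign_k * (1 - 2*s_k)); loop factor d = -A^2 - A^-2.
Tabulate the states by total A-exponent and number of loops L (A-exp: L × count):
  A^10: L=2 ×1
  A^8: L=1 ×4, L=3 ×6
  A^6: L=2 ×35, L=4 ×10
  A^4: L=1 ×35, L=3 ×75, L=5 ×10
  A^2: L=2 ×115, L=4 ×90, L=6 ×5
  A^0: L=3 ×185, L=5 ×66, L=7 ×1
  A^-2: L=4 ×180, L=6 ×30
  A^-4: L=5 ×112, L=7 ×8
  A^-6: L=6 ×44, L=8 ×1
  A^-8: L=7 ×10
  A^-10: L=8 ×1
Each group contributes A^e * Σ count * d^(L-1):
Powers of d = -A^2 - A^-2: d^2 = A^4 + 2 + A^-4; d^3 = -A^6 - 3*A^2 - 3*A^-2 - A^-6; d^4 = A^8 + 4*A^4 + 6 + 4*A^-4 + A^-8; d^5 = -A^10 - 5*A^6 - 10*A^2 - 10*A^-2 - 5*A^-6 - A^-10; d^6 = A^12 + 6*A^8 + 15*A^4 + 20 + 15*A^-4 + 6*A^-8 + A^-12; d^7 = -A^14 - 7*A^10 - 21*A^6 - 35*A^2 - 35*A^-2 - 21*A^-6 - 7*A^-10 - A^-14.
  A^10 * (d) = -A^12 - A^8
  A^8 * (4 + 6*d^2) = 6*A^12 + 16*A^8 + 6*A^4
  A^6 * (35*d + 10*d^3) = -10*A^12 - 65*A^8 - 65*A^4 - 10
  A^4 * (35 + 75*d^2 + 10*d^4) = 10*A^12 + 115*A^8 + 245*A^4 + 115 + 10*A^-4
  A^2 * (115*d + 90*d^3 + 5*d^5) = -5*A^12 - 115*A^8 - 435*A^4 - 435 - 115*A^-4 - 5*A^-8
  A^0 * (185*d^2 + 66*d^4 + d^6) = A^12 + 72*A^8 + 464*A^4 + 786 + 464*A^-4 + 72*A^-8 + A^-12
  A^-2 * (180*d^3 + 30*d^5) = -30*A^8 - 330*A^4 - 840 - 840*A^-4 - 330*A^-8 - 30*A^-12
  A^-4 * (112*d^4 + 8*d^6) = 8*A^8 + 160*A^4 + 568 + 832*A^-4 + 568*A^-8 + 160*A^-12 + 8*A^-16
  A^-6 * (44*d^5 + d^7) = -A^8 - 51*A^4 - 241 - 475*A^-4 - 475*A^-8 - 241*A^-12 - 51*A^-16 - A^-20
  A^-8 * (10*d^6) = 10*A^4 + 60 + 150*A^-4 + 200*A^-8 + 150*A^-12 + 60*A^-16 + 10*A^-20
  A^-10 * (d^7) = -A^4 - 7 - 21*A^-4 - 35*A^-8 - 35*A^-12 - 21*A^-16 - 7*A^-20 - A^-24
Summing the groups: <K> = A^12 - A^8 + 3*A^4 - 4 + 5*A^-4 - 5*A^-8 + 5*A^-12 - 4*A^-16 + 2*A^-20 - A^-24
Normalise by the writhe: (-A^3)^(-w) = (-A^3)^(-8) = A^-24, so f(A) = A^-24 * <K> = A^-12 - A^-16 + 3*A^-20 - 4*A^-24 + 5*A^-28 - 5*A^-32 + 5*A^-36 - 4*A^-40 + 2*A^-44 - A^-48.
Substitute A = t^(-1/4), i.e. A^e → t^(-e/4): V(t) = -t^12 + 2*t^11 - 4*t^10 + 5*t^9 - 5*t^8 + 5*t^7 - 4*t^6 + 3*t^5 - t^4 + t^3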